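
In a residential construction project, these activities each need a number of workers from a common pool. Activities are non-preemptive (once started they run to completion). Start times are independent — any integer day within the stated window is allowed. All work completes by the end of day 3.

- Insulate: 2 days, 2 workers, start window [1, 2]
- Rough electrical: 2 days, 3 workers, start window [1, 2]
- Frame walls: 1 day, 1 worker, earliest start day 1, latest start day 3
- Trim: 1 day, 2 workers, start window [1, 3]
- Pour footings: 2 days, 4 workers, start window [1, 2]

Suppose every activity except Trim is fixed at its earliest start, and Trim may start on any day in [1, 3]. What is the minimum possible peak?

10

Trim@1: d1:12  d2:9  d3:0 → peak 12
Trim@2: d1:10  d2:11  d3:0 → peak 11
Trim@3: d1:10  d2:9  d3:2 → peak 10
Best is Trim@3, peak 10.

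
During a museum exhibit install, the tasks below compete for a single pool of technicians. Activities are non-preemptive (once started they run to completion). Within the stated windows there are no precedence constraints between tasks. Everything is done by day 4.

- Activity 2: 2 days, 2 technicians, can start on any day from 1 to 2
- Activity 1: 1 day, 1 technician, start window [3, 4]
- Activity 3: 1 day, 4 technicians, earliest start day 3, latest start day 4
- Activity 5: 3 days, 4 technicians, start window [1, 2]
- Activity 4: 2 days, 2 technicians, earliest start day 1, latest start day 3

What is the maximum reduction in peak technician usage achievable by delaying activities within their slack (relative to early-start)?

Early-start peak: d1:8  d2:8  d3:9  d4:0 ⇒ 9.
Leveled (Activity 2@1, Activity 1@3, Activity 3@4, Activity 5@1, Activity 4@3): d1:6  d2:6  d3:7  d4:6 ⇒ 7.
Reduction 9 − 7 = 2.

2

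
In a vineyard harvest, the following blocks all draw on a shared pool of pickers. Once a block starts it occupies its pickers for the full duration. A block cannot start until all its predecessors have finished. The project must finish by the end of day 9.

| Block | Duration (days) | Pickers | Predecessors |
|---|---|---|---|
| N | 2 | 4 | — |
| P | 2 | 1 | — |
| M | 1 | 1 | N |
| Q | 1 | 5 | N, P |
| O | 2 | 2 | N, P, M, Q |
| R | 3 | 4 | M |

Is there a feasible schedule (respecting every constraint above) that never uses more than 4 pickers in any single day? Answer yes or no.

no

The minimum achievable peak is 5; 4 < 5, so no feasible schedule stays within the cap.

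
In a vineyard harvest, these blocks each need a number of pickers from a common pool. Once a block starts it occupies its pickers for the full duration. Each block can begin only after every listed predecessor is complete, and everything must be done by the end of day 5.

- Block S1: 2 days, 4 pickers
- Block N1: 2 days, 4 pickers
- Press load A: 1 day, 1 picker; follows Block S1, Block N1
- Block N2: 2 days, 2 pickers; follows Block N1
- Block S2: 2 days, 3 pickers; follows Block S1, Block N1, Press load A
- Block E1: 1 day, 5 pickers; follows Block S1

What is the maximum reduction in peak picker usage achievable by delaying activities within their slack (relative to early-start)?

Early-start peak: d1:8  d2:8  d3:8  d4:5  d5:3 ⇒ 8.
Leveled (Block S1@1, Block N1@1, Press load A@3, Block N2@3, Block S2@4, Block E1@3): d1:8  d2:8  d3:8  d4:5  d5:3 ⇒ 8.
Reduction 8 − 8 = 0.

0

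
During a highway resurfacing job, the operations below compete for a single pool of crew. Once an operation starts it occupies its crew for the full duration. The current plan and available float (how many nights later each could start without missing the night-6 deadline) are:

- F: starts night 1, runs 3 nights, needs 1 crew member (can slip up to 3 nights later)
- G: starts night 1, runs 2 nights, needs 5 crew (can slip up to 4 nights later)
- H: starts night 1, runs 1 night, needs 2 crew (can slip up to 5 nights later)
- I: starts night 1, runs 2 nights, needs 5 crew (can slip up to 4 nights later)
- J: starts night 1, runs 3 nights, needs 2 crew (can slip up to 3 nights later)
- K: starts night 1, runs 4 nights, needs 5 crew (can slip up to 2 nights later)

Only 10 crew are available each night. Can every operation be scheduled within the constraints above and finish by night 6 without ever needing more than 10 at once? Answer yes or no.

Schedule F@1, G@1, H@1, I@4, J@1, K@3: n1:10  n2:8  n3:8  n4:10  n5:10  n6:5 — peak 10 ≤ 10.

yes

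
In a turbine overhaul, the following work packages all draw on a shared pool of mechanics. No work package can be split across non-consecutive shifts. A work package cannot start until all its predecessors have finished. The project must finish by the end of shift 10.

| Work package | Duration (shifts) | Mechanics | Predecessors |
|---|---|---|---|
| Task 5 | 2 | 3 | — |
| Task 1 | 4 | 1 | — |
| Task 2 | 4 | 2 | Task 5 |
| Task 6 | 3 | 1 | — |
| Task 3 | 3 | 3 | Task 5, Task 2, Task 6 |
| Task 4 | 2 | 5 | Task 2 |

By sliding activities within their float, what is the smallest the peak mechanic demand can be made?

Schedule Task 5@1, Task 1@1, Task 2@3, Task 6@1, Task 3@7, Task 4@7: s1:5  s2:5  s3:4  s4:3  s5:2  s6:2  s7:8  s8:8  s9:3  s10:0 — peak 8.

8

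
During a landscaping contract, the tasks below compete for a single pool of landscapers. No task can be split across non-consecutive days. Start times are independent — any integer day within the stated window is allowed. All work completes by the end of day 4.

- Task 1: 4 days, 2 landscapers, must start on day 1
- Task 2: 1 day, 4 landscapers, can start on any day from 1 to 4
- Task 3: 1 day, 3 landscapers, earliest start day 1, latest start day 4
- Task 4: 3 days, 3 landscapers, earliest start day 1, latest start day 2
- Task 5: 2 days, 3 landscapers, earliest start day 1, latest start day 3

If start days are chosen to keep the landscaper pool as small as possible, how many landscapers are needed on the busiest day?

8

Early-start (Task 1@1, Task 2@1, Task 3@1, Task 4@1, Task 5@1) gives peak 15: d1:15  d2:8  d3:5  d4:2.
Shift Task 3→2, Task 4→2, Task 5→3.
Schedule Task 1@1, Task 2@1, Task 3@2, Task 4@2, Task 5@3: d1:6  d2:8  d3:8  d4:8 — peak 8.
Total landscaper-days = 30 over 4 days ⇒ peak ≥ ⌈30/4⌉ = 8, so 8 is optimal.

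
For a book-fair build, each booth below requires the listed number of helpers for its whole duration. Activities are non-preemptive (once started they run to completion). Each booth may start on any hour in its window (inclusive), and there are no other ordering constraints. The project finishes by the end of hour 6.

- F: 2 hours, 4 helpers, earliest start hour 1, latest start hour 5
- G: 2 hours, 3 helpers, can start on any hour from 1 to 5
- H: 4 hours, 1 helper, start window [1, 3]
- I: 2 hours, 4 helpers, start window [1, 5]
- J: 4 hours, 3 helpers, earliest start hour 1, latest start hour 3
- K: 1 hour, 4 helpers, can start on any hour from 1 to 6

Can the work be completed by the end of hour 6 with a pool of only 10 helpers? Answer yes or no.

yes

Schedule F@1, G@1, H@1, I@3, J@3, K@5: h1:8  h2:8  h3:8  h4:8  h5:7  h6:3 — peak 8 ≤ 10.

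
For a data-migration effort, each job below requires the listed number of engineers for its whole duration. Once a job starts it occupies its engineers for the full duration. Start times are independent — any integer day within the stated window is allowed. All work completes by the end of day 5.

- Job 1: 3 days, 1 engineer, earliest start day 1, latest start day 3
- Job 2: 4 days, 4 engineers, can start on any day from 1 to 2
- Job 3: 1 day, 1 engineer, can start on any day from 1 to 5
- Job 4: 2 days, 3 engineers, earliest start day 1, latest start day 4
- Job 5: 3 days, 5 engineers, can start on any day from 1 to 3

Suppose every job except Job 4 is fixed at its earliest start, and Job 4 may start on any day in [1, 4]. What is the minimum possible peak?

Job 4@1: d1:14  d2:13  d3:10  d4:4  d5:0 → peak 14
Job 4@2: d1:11  d2:13  d3:13  d4:4  d5:0 → peak 13
Job 4@3: d1:11  d2:10  d3:13  d4:7  d5:0 → peak 13
Job 4@4: d1:11  d2:10  d3:10  d4:7  d5:3 → peak 11
Best is Job 4@4, peak 11.

11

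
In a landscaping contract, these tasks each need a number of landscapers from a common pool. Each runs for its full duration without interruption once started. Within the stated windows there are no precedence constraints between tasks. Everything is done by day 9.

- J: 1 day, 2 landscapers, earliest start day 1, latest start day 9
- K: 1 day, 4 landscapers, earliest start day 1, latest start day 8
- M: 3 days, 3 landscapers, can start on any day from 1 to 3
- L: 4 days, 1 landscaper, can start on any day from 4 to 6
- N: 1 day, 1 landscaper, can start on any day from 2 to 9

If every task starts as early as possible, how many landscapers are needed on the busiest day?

Early-start schedule: J@1, K@1, M@1, L@4, N@2.
Load per day: day 1: 9, day 2: 4, day 3: 3, day 4: 1, day 5: 1, day 6: 1, day 7: 1, day 8: 0, day 9: 0.
Peak is 9.

9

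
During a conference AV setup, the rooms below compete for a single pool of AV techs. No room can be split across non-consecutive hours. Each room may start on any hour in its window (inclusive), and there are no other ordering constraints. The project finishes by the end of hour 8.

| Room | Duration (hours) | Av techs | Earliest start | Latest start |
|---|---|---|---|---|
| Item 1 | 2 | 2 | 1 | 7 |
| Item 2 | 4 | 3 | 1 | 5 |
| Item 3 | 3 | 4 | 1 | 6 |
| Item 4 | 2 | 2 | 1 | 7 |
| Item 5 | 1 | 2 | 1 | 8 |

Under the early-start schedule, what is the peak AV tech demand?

13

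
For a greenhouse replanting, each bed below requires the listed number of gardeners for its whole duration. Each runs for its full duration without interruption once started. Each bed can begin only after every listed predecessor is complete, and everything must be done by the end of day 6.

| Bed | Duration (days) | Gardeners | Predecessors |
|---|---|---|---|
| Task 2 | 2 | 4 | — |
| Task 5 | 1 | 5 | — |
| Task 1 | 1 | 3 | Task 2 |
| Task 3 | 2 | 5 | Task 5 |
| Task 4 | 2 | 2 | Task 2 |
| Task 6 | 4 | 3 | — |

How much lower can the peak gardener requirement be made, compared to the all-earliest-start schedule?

Early-start peak: d1:12  d2:12  d3:13  d4:5  d5:0  d6:0 ⇒ 13.
Leveled (Task 2@1, Task 5@3, Task 1@4, Task 3@5, Task 4@4, Task 6@1): d1:7  d2:7  d3:8  d4:8  d5:7  d6:5 ⇒ 8.
Reduction 13 − 8 = 5.

5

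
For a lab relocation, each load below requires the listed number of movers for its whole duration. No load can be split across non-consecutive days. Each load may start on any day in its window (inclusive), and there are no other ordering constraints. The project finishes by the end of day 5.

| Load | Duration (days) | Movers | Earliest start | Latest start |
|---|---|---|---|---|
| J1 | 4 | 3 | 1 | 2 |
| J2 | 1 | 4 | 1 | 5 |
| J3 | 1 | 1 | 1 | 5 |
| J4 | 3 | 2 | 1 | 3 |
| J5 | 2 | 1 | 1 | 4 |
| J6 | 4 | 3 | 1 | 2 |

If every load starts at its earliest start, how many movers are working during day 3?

8

At early start, day 3 has: J1, J4, J6.
Demand: 3 + 2 + 3 = 8.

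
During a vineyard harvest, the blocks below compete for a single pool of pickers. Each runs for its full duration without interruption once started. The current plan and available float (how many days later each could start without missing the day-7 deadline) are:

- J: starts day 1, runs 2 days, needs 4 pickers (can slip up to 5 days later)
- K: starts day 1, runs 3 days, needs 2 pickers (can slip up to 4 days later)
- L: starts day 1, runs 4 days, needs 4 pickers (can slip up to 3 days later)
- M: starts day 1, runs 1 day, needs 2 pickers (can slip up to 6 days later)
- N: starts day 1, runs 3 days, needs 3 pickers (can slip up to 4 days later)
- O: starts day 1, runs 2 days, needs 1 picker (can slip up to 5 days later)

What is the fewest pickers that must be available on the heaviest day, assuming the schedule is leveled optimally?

7

Early-start (J@1, K@1, L@1, M@1, N@1, O@1) gives peak 16: d1:16  d2:14  d3:9  d4:4  d5:0  d6:0  d7:0.
Shift L→3, M→4, N→5.
Schedule J@1, K@1, L@3, M@4, N@5, O@1: d1:7  d2:7  d3:6  d4:6  d5:7  d6:7  d7:3 — peak 7.
Total picker-days = 43 over 7 days ⇒ peak ≥ ⌈43/7⌉ = 7, so 7 is optimal.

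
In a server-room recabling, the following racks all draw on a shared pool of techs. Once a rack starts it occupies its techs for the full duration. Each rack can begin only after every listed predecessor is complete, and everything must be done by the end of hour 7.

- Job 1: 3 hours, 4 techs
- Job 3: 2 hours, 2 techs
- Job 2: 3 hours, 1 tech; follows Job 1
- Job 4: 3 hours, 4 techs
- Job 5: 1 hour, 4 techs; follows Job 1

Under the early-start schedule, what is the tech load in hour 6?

1

At early start, hour 6 has: Job 2.
Demand: 1 = 1.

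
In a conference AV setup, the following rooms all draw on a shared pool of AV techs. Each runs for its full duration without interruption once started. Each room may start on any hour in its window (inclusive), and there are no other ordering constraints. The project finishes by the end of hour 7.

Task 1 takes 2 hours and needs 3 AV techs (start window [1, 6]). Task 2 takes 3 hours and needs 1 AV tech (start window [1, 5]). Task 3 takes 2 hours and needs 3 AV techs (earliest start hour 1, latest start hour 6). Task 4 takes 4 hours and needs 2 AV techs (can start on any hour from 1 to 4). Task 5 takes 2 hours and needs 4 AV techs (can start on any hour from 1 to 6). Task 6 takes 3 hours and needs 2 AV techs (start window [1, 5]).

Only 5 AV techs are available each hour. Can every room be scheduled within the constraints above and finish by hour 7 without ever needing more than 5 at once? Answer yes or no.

Total AV tech-hours = 37; over 7 hours the average is 37/7 > 5, so some hour must exceed 5.

no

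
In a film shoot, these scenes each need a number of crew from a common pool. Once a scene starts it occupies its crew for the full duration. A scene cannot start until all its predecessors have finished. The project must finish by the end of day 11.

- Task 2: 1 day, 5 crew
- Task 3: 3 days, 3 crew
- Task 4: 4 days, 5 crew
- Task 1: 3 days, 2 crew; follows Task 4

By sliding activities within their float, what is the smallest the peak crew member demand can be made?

Early-start (Task 2@1, Task 3@1, Task 4@1, Task 1@5) gives peak 13: d1:13  d2:8  d3:8  d4:5  d5:2  d6:2  d7:2  d8:0  d9:0  d10:0  d11:0.
Shift Task 3→2, Task 4→5, Task 1→9.
Schedule Task 2@1, Task 3@2, Task 4@5, Task 1@9: d1:5  d2:3  d3:3  d4:3  d5:5  d6:5  d7:5  d8:5  d9:2  d10:2  d11:2 — peak 5.

5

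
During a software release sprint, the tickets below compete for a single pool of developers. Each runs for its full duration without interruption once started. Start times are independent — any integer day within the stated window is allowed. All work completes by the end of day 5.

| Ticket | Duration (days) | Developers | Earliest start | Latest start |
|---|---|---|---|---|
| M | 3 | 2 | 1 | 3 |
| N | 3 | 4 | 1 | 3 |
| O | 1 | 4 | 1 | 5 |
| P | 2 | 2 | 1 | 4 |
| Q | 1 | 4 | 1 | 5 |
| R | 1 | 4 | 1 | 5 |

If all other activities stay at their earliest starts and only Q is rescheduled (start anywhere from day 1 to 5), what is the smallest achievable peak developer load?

Q@1: d1:20  d2:8  d3:6  d4:0  d5:0 → peak 20
Q@2: d1:16  d2:12  d3:6  d4:0  d5:0 → peak 16
Q@3: d1:16  d2:8  d3:10  d4:0  d5:0 → peak 16
Q@4: d1:16  d2:8  d3:6  d4:4  d5:0 → peak 16
Q@5: d1:16  d2:8  d3:6  d4:0  d5:4 → peak 16
Best is Q@2, peak 16.

16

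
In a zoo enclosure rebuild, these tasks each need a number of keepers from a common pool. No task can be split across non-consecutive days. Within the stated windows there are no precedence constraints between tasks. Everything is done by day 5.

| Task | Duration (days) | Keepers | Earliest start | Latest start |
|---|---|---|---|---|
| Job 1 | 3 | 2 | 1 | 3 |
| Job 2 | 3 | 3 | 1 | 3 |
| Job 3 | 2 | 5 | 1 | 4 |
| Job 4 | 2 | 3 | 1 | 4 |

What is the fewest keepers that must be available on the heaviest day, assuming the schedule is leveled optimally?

Early-start (Job 1@1, Job 2@1, Job 3@1, Job 4@1) gives peak 13: d1:13  d2:13  d3:5  d4:0  d5:0.
Shift Job 2→3, Job 4→4.
Schedule Job 1@1, Job 2@3, Job 3@1, Job 4@4: d1:7  d2:7  d3:5  d4:6  d5:6 — peak 7.
Total keeper-days = 31 over 5 days ⇒ peak ≥ ⌈31/5⌉ = 7, so 7 is optimal.

7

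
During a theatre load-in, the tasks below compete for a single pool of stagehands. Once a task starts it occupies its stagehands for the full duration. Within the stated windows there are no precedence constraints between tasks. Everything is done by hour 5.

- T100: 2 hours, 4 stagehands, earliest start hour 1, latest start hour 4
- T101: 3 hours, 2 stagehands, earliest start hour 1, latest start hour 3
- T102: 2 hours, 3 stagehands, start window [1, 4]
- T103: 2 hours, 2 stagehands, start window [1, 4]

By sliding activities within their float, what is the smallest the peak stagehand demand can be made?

Early-start (T100@1, T101@1, T102@1, T103@1) gives peak 11: h1:11  h2:11  h3:2  h4:0  h5:0.
Shift T102→3, T103→4.
Schedule T100@1, T101@1, T102@3, T103@4: h1:6  h2:6  h3:5  h4:5  h5:2 — peak 6.

6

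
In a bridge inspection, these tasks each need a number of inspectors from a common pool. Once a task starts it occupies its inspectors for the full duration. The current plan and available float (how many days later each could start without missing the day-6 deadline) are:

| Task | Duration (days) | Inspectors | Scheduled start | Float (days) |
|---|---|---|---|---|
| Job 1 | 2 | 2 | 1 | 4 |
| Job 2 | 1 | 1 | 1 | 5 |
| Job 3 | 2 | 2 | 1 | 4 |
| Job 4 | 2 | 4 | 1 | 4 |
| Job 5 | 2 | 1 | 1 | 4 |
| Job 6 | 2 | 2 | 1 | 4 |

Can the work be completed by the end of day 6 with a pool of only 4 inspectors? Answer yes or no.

yes

Schedule Job 1@1, Job 2@1, Job 3@3, Job 4@5, Job 5@1, Job 6@3: d1:4  d2:3  d3:4  d4:4  d5:4  d6:4 — peak 4 ≤ 4.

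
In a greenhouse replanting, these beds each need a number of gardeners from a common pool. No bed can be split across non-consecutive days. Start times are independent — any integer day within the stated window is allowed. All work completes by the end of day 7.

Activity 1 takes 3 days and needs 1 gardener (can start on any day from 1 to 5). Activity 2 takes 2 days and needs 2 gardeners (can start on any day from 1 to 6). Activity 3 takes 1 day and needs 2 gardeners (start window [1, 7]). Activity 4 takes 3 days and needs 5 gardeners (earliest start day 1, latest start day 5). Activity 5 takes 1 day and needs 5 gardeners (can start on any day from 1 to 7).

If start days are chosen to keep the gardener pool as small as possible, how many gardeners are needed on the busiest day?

Early-start (Activity 1@1, Activity 2@1, Activity 3@1, Activity 4@1, Activity 5@1) gives peak 15: d1:15  d2:8  d3:6  d4:0  d5:0  d6:0  d7:0.
Shift Activity 4→4, Activity 5→7.
Schedule Activity 1@1, Activity 2@1, Activity 3@1, Activity 4@4, Activity 5@7: d1:5  d2:3  d3:1  d4:5  d5:5  d6:5  d7:5 — peak 5.
Total gardener-days = 29 over 7 days ⇒ peak ≥ ⌈29/7⌉ = 5, so 5 is optimal.

5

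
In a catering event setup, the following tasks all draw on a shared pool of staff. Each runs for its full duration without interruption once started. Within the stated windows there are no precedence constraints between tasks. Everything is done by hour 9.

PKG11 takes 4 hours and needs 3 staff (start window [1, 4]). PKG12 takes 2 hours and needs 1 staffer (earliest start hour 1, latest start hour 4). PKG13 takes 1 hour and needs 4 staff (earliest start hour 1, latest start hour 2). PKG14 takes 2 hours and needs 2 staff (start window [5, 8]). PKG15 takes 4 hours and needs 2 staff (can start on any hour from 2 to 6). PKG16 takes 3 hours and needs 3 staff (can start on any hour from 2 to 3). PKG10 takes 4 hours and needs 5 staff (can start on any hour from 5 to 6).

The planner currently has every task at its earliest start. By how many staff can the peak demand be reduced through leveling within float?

1

Early-start peak: h1:8  h2:9  h3:8  h4:8  h5:9  h6:7  h7:5  h8:5  h9:0 ⇒ 9.
Leveled (PKG11@1, PKG12@1, PKG13@1, PKG14@5, PKG15@2, PKG16@3, PKG10@6): h1:8  h2:6  h3:8  h4:8  h5:7  h6:7  h7:5  h8:5  h9:5 ⇒ 8.
Reduction 9 − 8 = 1.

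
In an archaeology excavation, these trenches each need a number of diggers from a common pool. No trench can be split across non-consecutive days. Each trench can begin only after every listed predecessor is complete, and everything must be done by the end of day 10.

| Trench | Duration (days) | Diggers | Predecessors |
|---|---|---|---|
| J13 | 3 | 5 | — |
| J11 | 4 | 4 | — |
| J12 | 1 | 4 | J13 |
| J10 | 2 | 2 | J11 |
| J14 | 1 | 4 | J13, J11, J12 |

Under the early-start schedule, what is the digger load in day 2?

At early start, day 2 has: J13, J11.
Demand: 5 + 4 = 9.

9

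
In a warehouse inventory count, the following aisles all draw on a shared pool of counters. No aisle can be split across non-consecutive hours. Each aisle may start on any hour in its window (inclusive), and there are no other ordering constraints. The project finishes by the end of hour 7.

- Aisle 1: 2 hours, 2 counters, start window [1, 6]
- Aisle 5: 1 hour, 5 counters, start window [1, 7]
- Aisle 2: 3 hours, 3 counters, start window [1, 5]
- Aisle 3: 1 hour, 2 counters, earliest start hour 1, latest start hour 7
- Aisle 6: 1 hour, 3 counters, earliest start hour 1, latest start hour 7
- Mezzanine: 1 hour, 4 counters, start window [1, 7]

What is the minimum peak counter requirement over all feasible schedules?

5

Early-start (Aisle 1@1, Aisle 5@1, Aisle 2@1, Aisle 3@1, Aisle 6@1, Mezzanine@1) gives peak 19: h1:19  h2:5  h3:3  h4:0  h5:0  h6:0  h7:0.
Shift Aisle 5→3, Aisle 2→4, Aisle 6→2, Mezzanine→7.
Schedule Aisle 1@1, Aisle 5@3, Aisle 2@4, Aisle 3@1, Aisle 6@2, Mezzanine@7: h1:4  h2:5  h3:5  h4:3  h5:3  h6:3  h7:4 — peak 5.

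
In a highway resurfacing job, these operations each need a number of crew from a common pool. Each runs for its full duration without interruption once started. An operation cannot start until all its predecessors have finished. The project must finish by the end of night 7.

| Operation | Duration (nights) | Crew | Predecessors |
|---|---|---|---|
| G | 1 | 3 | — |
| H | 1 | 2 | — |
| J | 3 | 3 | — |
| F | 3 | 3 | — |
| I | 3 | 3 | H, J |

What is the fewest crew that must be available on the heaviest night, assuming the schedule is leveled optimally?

Early-start (G@1, H@1, J@1, F@1, I@4) gives peak 11: n1:11  n2:6  n3:6  n4:3  n5:3  n6:3  n7:0.
Shift J→2, F→2, I→5.
Schedule G@1, H@1, J@2, F@2, I@5: n1:5  n2:6  n3:6  n4:6  n5:3  n6:3  n7:3 — peak 6.

6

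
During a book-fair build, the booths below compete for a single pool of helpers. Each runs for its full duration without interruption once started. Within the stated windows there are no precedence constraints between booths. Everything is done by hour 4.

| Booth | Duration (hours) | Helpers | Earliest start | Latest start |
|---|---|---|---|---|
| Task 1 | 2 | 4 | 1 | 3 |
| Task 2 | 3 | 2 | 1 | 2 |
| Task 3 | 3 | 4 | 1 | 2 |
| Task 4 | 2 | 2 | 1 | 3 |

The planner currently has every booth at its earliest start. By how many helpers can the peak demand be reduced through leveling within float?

2

Early-start peak: h1:12  h2:12  h3:6  h4:0 ⇒ 12.
Leveled (Task 1@1, Task 2@1, Task 3@1, Task 4@3): h1:10  h2:10  h3:8  h4:2 ⇒ 10.
Reduction 12 − 10 = 2.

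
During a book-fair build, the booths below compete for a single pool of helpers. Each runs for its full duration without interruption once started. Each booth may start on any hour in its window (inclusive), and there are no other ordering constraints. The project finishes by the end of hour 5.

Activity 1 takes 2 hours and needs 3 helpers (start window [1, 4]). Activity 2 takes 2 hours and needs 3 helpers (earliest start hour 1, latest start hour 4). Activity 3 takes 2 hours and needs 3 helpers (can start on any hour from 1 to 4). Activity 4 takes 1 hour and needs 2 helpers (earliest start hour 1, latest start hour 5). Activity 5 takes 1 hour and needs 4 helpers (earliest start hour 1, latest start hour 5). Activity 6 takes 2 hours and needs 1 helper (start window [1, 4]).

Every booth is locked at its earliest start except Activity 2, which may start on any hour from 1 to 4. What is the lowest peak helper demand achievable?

13

Activity 2@1: h1:16  h2:10  h3:0  h4:0  h5:0 → peak 16
Activity 2@2: h1:13  h2:10  h3:3  h4:0  h5:0 → peak 13
Activity 2@3: h1:13  h2:7  h3:3  h4:3  h5:0 → peak 13
Activity 2@4: h1:13  h2:7  h3:0  h4:3  h5:3 → peak 13
Best is Activity 2@2, peak 13.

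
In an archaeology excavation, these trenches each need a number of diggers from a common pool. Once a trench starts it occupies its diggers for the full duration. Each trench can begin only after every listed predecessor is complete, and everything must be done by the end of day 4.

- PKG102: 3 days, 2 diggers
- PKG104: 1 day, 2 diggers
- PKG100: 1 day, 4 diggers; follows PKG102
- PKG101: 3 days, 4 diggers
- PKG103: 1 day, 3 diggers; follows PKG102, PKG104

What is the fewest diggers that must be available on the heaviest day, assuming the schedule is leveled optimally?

Schedule PKG102@1, PKG104@1, PKG100@4, PKG101@1, PKG103@4: d1:8  d2:6  d3:6  d4:7 — peak 8.
No arrangement of the 6 feasible schedules does better.

8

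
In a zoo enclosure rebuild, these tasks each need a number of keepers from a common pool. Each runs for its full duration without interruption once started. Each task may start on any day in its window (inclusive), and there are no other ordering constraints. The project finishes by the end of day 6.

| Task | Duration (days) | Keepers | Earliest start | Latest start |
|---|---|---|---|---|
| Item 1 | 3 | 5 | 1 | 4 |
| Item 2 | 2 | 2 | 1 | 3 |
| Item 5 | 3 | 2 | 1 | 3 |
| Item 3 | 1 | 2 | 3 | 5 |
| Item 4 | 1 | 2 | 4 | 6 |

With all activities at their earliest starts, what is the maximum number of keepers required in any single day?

9

Early-start schedule: Item 1@1, Item 2@1, Item 5@1, Item 3@3, Item 4@4.
Load per day: day 1: 9, day 2: 9, day 3: 9, day 4: 2, day 5: 0, day 6: 0.
Peak is 9.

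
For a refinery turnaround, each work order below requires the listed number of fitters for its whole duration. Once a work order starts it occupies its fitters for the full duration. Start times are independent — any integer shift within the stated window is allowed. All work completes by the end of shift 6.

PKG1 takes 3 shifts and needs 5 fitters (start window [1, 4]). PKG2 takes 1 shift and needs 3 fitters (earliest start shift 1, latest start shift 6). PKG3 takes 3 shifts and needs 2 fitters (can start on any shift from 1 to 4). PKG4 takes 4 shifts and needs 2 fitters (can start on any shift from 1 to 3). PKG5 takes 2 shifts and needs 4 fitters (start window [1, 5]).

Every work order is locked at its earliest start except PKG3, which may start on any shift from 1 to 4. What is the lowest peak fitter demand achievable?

14

PKG3@1: s1:16  s2:13  s3:9  s4:2  s5:0  s6:0 → peak 16
PKG3@2: s1:14  s2:13  s3:9  s4:4  s5:0  s6:0 → peak 14
PKG3@3: s1:14  s2:11  s3:9  s4:4  s5:2  s6:0 → peak 14
PKG3@4: s1:14  s2:11  s3:7  s4:4  s5:2  s6:2 → peak 14
Best is PKG3@2, peak 14.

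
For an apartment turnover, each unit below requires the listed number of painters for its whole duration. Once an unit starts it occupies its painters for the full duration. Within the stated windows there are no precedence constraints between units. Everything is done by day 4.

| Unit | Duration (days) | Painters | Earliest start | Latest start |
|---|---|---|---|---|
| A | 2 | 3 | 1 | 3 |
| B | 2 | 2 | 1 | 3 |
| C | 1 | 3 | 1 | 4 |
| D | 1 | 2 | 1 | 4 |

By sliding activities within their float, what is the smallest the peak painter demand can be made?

Early-start (A@1, B@1, C@1, D@1) gives peak 10: d1:10  d2:5  d3:0  d4:0.
Shift C→3, D→3.
Schedule A@1, B@1, C@3, D@3: d1:5  d2:5  d3:5  d4:0 — peak 5.

5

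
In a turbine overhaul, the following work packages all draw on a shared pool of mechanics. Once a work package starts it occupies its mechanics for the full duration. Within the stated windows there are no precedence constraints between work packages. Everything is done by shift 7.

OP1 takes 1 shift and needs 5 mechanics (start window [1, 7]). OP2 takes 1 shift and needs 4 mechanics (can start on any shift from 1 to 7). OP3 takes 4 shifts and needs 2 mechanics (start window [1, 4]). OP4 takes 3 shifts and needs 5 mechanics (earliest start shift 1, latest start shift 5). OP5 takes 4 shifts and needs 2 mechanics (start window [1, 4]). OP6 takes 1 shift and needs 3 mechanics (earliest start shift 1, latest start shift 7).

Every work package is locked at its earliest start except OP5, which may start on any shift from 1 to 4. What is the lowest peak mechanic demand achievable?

OP5@1: s1:21  s2:9  s3:9  s4:4  s5:0  s6:0  s7:0 → peak 21
OP5@2: s1:19  s2:9  s3:9  s4:4  s5:2  s6:0  s7:0 → peak 19
OP5@3: s1:19  s2:7  s3:9  s4:4  s5:2  s6:2  s7:0 → peak 19
OP5@4: s1:19  s2:7  s3:7  s4:4  s5:2  s6:2  s7:2 → peak 19
Best is OP5@2, peak 19.

19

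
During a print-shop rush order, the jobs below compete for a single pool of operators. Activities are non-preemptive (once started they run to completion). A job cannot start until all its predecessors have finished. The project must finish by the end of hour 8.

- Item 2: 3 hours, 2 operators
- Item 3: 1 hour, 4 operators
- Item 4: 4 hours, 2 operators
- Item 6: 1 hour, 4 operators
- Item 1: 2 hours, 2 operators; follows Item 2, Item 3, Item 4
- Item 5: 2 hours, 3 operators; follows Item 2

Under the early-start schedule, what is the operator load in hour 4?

5

At early start, hour 4 has: Item 4, Item 5.
Demand: 2 + 3 = 5.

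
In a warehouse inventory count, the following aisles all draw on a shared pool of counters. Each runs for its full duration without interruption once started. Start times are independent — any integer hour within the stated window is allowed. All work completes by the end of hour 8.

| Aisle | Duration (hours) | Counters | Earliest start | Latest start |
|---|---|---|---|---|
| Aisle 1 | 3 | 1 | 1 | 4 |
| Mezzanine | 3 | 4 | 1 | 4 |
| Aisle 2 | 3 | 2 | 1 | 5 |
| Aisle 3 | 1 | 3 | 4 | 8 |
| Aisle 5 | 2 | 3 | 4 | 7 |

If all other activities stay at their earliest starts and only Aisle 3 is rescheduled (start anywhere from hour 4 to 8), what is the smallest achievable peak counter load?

7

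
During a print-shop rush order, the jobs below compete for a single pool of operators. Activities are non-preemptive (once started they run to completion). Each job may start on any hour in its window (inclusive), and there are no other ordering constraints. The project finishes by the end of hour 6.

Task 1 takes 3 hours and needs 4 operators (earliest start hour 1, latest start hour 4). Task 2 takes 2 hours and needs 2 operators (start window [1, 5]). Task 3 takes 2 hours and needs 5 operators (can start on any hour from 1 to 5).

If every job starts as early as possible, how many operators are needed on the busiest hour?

11

Early-start schedule: Task 1@1, Task 2@1, Task 3@1.
Load per hour: hour 1: 11, hour 2: 11, hour 3: 4, hour 4: 0, hour 5: 0, hour 6: 0.
Peak is 11.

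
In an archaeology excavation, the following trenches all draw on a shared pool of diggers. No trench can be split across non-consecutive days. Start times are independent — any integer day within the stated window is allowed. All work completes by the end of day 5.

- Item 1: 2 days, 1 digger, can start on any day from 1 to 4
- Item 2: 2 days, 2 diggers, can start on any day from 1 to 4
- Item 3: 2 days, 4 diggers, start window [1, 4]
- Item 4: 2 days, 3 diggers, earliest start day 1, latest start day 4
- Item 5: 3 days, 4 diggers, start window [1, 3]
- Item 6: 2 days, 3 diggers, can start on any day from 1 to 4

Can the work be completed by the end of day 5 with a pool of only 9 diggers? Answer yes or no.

Schedule Item 1@1, Item 2@1, Item 3@3, Item 4@1, Item 5@3, Item 6@1: d1:9  d2:9  d3:8  d4:8  d5:4 — peak 9 ≤ 9.

yes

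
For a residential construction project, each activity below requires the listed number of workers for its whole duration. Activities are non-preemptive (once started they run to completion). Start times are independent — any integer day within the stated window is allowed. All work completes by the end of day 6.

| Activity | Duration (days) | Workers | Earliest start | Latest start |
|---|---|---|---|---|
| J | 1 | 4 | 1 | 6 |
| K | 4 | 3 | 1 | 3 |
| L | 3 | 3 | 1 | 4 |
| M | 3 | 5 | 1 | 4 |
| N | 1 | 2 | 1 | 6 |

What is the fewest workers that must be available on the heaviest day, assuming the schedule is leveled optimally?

Early-start (J@1, K@1, L@1, M@1, N@1) gives peak 17: d1:17  d2:11  d3:11  d4:3  d5:0  d6:0.
Shift K→2, M→4, N→2.
Schedule J@1, K@2, L@1, M@4, N@2: d1:7  d2:8  d3:6  d4:8  d5:8  d6:5 — peak 8.

8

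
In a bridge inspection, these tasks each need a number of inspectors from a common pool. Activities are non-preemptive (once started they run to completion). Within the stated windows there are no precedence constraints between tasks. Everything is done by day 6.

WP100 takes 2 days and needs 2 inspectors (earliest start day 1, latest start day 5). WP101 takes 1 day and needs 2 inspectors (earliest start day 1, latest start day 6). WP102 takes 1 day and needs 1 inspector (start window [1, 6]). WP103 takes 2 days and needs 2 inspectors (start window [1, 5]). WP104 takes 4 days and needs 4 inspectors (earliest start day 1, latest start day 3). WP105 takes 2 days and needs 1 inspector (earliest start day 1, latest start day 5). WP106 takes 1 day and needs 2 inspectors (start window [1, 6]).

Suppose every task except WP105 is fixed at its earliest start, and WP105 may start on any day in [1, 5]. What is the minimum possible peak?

13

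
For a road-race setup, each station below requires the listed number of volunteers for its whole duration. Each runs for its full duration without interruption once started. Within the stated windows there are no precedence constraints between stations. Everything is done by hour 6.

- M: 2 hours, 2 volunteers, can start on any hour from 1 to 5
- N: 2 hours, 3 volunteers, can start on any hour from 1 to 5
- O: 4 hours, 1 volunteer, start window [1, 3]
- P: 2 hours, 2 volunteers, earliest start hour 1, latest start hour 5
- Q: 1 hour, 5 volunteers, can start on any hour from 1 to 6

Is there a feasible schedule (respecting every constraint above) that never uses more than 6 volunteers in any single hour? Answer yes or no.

Schedule M@1, N@3, O@1, P@1, Q@5: h1:5  h2:5  h3:4  h4:4  h5:5  h6:0 — peak 5 ≤ 6.

yes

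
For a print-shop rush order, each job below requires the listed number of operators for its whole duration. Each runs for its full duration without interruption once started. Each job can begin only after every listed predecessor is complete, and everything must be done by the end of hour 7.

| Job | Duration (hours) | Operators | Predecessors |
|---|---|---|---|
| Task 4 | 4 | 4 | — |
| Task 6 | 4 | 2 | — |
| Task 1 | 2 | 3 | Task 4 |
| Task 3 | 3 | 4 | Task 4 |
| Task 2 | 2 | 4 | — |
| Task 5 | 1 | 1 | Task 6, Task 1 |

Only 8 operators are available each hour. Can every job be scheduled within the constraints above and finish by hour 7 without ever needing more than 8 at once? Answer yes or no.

no

The minimum achievable peak is 9; 8 < 9, so no feasible schedule stays within the cap.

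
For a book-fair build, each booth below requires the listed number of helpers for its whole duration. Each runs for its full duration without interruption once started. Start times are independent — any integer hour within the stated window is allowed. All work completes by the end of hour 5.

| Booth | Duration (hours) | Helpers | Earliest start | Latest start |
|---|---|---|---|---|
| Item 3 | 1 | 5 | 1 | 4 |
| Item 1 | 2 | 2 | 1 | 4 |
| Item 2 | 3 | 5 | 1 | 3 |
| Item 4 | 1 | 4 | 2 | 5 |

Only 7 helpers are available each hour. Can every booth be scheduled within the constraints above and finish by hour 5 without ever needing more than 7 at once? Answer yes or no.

yes

Schedule Item 3@1, Item 1@1, Item 2@2, Item 4@5: h1:7  h2:7  h3:5  h4:5  h5:4 — peak 7 ≤ 7.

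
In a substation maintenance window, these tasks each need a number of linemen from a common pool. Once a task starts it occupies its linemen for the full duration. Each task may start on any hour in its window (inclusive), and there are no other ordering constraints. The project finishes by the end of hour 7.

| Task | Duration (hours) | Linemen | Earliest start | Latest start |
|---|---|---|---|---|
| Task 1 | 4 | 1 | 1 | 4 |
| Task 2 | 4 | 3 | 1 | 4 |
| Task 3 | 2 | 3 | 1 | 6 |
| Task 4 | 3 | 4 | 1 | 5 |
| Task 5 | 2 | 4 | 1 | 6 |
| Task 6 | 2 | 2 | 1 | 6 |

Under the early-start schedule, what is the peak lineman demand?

Early-start schedule: Task 1@1, Task 2@1, Task 3@1, Task 4@1, Task 5@1, Task 6@1.
Load per hour: hour 1: 17, hour 2: 17, hour 3: 8, hour 4: 4, hour 5: 0, hour 6: 0, hour 7: 0.
Peak is 17.

17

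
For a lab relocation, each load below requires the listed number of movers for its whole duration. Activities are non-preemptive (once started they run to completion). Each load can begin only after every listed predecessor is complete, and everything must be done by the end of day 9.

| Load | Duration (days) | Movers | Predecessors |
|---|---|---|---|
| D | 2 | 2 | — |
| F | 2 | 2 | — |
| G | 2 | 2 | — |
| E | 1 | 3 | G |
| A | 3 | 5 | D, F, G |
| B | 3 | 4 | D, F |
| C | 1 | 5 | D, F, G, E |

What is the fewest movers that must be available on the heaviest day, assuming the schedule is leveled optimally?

Early-start (D@1, F@1, G@1, E@3, A@3, B@3, C@4) gives peak 14: d1:6  d2:6  d3:12  d4:14  d5:9  d6:0  d7:0  d8:0  d9:0.
Shift A→6, C→9.
Schedule D@1, F@1, G@1, E@3, A@6, B@3, C@9: d1:6  d2:6  d3:7  d4:4  d5:4  d6:5  d7:5  d8:5  d9:5 — peak 7.

7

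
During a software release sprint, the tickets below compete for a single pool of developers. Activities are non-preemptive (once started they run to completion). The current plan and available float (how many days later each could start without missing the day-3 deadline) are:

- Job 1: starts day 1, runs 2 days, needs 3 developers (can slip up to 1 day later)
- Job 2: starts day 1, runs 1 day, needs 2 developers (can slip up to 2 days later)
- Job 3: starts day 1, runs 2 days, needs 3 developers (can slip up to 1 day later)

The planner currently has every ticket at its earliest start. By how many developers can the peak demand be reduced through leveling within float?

Early-start peak: d1:8  d2:6  d3:0 ⇒ 8.
Leveled (Job 1@1, Job 2@1, Job 3@2): d1:5  d2:6  d3:3 ⇒ 6.
Reduction 8 − 6 = 2.

2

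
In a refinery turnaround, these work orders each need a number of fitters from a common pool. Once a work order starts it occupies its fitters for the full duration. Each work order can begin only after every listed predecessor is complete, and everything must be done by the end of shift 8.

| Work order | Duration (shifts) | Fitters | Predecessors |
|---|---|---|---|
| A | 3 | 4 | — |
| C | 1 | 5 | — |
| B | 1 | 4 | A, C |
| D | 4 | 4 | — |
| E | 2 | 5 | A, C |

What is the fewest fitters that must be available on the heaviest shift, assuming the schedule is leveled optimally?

Early-start (A@1, C@1, B@4, D@1, E@4) gives peak 13: s1:13  s2:8  s3:8  s4:13  s5:5  s6:0  s7:0  s8:0.
Shift C→5, B→6, E→7.
Schedule A@1, C@5, B@6, D@1, E@7: s1:8  s2:8  s3:8  s4:4  s5:5  s6:4  s7:5  s8:5 — peak 8.

8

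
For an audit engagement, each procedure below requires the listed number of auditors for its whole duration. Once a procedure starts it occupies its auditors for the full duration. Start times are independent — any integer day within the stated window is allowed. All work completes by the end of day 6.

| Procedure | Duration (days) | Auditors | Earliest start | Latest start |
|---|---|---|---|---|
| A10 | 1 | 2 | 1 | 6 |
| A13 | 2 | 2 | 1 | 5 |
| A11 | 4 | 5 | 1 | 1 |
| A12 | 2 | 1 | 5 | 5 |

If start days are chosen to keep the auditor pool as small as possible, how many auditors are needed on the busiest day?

Early-start (A10@1, A13@1, A11@1, A12@5) gives peak 9: d1:9  d2:7  d3:5  d4:5  d5:1  d6:1.
Shift A10→5, A13→5.
Schedule A10@5, A13@5, A11@1, A12@5: d1:5  d2:5  d3:5  d4:5  d5:5  d6:3 — peak 5.
Total auditor-days = 28 over 6 days ⇒ peak ≥ ⌈28/6⌉ = 5, so 5 is optimal.

5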